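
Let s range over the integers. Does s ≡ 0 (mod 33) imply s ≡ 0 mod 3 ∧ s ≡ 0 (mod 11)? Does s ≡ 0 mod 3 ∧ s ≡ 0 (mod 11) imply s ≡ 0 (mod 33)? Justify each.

Forward direction. Suppose s ≡ 0 (mod 33); write s = 33j + 0. Since 3 ∣ 33, reducing mod 3 gives s ≡ 0 (mod 3); since 11 ∣ 33, reducing mod 11 gives s ≡ 0 (mod 11).

Converse. If s ≡ 0 (mod 3) and s ≡ 0 (mod 11), then by the Chinese remainder theorem s ≡ 0 (mod 33). This is exactly s ≡ 0 (mod 33).

Both implications hold.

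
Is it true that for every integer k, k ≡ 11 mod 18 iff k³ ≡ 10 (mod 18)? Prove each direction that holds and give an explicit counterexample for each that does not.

Neither implication holds.

Forward direction. This fails: take k = 11. Then 11 ≡ 11 (mod 18), but 11³ = 1331 ≡ 17 (mod 18), not 10.

Converse. This fails: take k = 4. Then 4³ = 64 ≡ 10 (mod 18), yet 4 ≡ 4 (mod 18), not 11.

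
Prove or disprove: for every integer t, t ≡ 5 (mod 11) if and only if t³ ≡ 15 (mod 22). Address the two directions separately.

Not equivalent: only (⇐) holds.

Forward direction. This fails: take t = 16. Then 16 ≡ 5 (mod 11), but 16³ = 4096 ≡ 4 (mod 22), not 15.

Converse. The residues r modulo 22 with r³ ≡ 15 (mod 22) are exactly {5}, and each is ≡ 5 (mod 11).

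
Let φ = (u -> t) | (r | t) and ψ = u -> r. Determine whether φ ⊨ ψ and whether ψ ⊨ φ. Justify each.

Only the reverse direction holds.

(⇐) Assume the antecedent. If u is true, the antecedent forces (u = T, t = F, r = T) or (u = T, t = T, r = T), and (u -> t) | (r | t) holds there. If u is false, (u -> t) | (r | t) reduces to true regardless of the other variables. Either way (u -> t) | (r | t) holds.

(⇒) This fails. Under u = T, t = T, r = F, the left side is true but the right side is false.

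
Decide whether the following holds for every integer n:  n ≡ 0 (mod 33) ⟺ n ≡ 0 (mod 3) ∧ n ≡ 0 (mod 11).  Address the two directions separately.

Forward direction. Suppose n ≡ 0 (mod 33); write n = 33j + 0. Since 3 ∣ 33, reducing mod 3 gives n ≡ 0 (mod 3); since 11 ∣ 33, reducing mod 11 gives n ≡ 0 (mod 11).

Converse. If n ≡ 0 (mod 3) and n ≡ 0 (mod 11), then by the Chinese remainder theorem n ≡ 0 (mod 33). This is exactly n ≡ 0 (mod 33).

Both implications hold.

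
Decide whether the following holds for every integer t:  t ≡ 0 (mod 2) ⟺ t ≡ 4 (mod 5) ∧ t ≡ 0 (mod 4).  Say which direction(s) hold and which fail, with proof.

(⟹) This fails: t = 0 gives 0 ≡ 0 (mod 2) but 0 ≡ 0 (mod 5), so the conjunction on the right does not hold.

(⟸) Conversely, if t ≡ 4 (mod 5) and t ≡ 0 (mod 4), then by the Chinese remainder theorem t ≡ 4 (mod 20). Since 4 ≡ 0 (mod 2) and 2 ∣ 20, we get t ≡ 0 (mod 2).

Only the converse holds.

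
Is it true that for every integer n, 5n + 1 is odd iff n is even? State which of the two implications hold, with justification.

(⇐) Suppose n is even; write n = 2j. Then 5n + 1 = 5·(2j) + 1 = 2·5j + 1, which is odd.

(⇒) Suppose 5n + 1 is odd. Since 5 is odd, 5n and n have the same parity, so 5n + 1 ≡ n + 1 (mod 2). As 1 is odd, 5n + 1 is odd exactly when n is even. Thus n is even.

Both directions hold.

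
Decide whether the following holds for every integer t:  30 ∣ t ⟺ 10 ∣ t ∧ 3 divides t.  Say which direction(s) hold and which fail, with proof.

(⟹) If 30 ∣ t, write t = 30q. Since 30 = 3·10, t = 10·(3q), so 10 ∣ t; and since 30 = 10·3, t = 3·(10q), so 3 ∣ t.

(⟸) Suppose 10 ∣ t and 3 ∣ t. Any common multiple of 10 and 3 is a multiple of their lcm; here gcd(10, 3) = 1, so lcm(10, 3) = 10·3 = 30, so 30 ∣ t.

Equivalent; both directions hold.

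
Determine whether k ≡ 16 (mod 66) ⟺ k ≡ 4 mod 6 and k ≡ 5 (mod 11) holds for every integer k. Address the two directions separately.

Both implications hold.

(⇐) If k ≡ 4 (mod 6) and k ≡ 5 (mod 11), then by the Chinese remainder theorem k ≡ 16 (mod 66). This is exactly k ≡ 16 (mod 66).

(⇒) Suppose k ≡ 16 (mod 66); write k = 66j + 16. Since 6 ∣ 66, reducing mod 6 gives k ≡ 16 ≡ 4 (mod 6); since 11 ∣ 66, reducing mod 11 gives k ≡ 16 ≡ 5 (mod 11).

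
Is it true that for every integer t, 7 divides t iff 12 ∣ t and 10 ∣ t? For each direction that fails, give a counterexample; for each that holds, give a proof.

Both directions fail.

(⟹) This fails: take t = 7. Certainly 7 ∣ 7, but 12 ∤ 7.

(⟸) This fails: take t = 60. Both 12 ∣ 60 and 10 ∣ 60, yet 60 is not a multiple of 7 (since 60 = 8·7 + 4), so 7 ∤ 60.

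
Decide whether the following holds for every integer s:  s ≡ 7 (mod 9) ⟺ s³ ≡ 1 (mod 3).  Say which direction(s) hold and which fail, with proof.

(→) Suppose s ≡ 7 (mod 9). Then s³ ≡ 7³ = 343 (mod 9), and since 3 ∣ 9, also s³ ≡ 1 (mod 3).

(←) This fails: take s = 1. Then 1³ = 1 ≡ 1 (mod 3), yet 1 ≡ 1 (mod 9), not 7.

Only the forward implication holds.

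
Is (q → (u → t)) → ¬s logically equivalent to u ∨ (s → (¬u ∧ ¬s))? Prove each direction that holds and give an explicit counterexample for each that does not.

Only the forward direction holds.

[⇒] Assume the antecedent. If s is true, the antecedent forces (u = T, s = T, t = F, q = T), and u ∨ (s → (¬u ∧ ¬s)) holds there. If s is false, u ∨ (s → (¬u ∧ ¬s)) reduces to true regardless of the other variables. Either way u ∨ (s → (¬u ∧ ¬s)) holds.

[⇐] This fails. Under u = T, s = T, t = F, q = F, the left side is false but the right side is true.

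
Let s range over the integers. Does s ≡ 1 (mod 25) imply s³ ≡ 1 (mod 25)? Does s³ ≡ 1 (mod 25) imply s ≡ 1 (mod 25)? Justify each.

Forward direction. Suppose s ≡ 1 (mod 25). Write s = 25j + 1. Then (25j + 1)³ = 15625j³ + 1875j² + 75j + 1 = 25(625j³ + 75j² + 3j) + 1, so s³ ≡ 1 (mod 25).

Converse. Suppose s³ ≡ 1 (mod 25). The only residue r in {0, …, 24} with r³ ≡ 1 (mod 25) is r = 1, so s ≡ 1 (mod 25).

Both directions hold.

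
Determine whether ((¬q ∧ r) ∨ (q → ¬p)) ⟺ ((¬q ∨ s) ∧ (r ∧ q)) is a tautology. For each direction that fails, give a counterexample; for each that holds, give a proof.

[⇒] This fails. Under s = F, r = F, q = F, p = F, the left side is true but the right side is false.

[⇐] This fails. Under s = T, r = T, q = T, p = T, the left side is false but the right side is true.

Neither implication holds.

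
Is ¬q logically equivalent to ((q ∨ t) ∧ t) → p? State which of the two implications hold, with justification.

Neither implication holds.

Forward direction. This fails. Under q = F, t = T, p = F, the left side is true but the right side is false.

Converse. This fails. Under q = T, t = F, p = F, the left side is false but the right side is true.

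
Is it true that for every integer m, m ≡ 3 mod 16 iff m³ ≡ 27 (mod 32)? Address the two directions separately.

Only the converse holds.

(⇒) This fails: take m = 19. Then 19 ≡ 3 (mod 16), but 19³ = 6859 ≡ 11 (mod 32), not 27.

(⇐) Conversely, the residues r modulo 32 with r³ ≡ 27 (mod 32) are exactly {3}, and each is ≡ 3 (mod 16).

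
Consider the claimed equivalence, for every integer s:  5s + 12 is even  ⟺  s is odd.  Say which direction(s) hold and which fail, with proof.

(→) This fails: s = 6 gives 5s + 12 = 42, which is even, but 6 is even, not odd.

(←) This also fails: s = 7 is odd, but 5s + 12 = 47 is odd, not even.

Both directions fail.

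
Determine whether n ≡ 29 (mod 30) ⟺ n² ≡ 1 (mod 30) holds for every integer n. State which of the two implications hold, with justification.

(⇒) holds; (⇐) fails.

(⇒) Suppose n ≡ 29 (mod 30). Write n = 30j + 29. Then (30j + 29)² = 900j² + 1740j + 841 = 30(30j² + 58j + 28) + 1, so n² ≡ 1 (mod 30).

(⇐) This fails: take n = 1. Then 1² = 1 ≡ 1 (mod 30), yet 1 ≡ 1 (mod 30), not 29.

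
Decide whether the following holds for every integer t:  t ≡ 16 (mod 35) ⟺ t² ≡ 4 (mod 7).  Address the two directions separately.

Not equivalent: only (⇒) holds.

Forward direction. Suppose t ≡ 16 (mod 35). Then t² ≡ 16² = 256 (mod 35), and since 7 ∣ 35, also t² ≡ 4 (mod 7).

Converse. This fails: take t = 2. Then 2² = 4 ≡ 4 (mod 7), yet 2 ≡ 2 (mod 35), not 16.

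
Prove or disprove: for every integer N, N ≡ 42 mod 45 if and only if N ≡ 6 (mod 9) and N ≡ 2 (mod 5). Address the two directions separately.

Both directions hold.

[⇒] Suppose N ≡ 42 (mod 45); write N = 45j + 42. Since 9 ∣ 45, reducing mod 9 gives N ≡ 42 ≡ 6 (mod 9); since 5 ∣ 45, reducing mod 5 gives N ≡ 42 ≡ 2 (mod 5).

[⇐] Conversely, if N ≡ 6 (mod 9) and N ≡ 2 (mod 5), then by the Chinese remainder theorem N ≡ 42 (mod 45). This is exactly N ≡ 42 (mod 45).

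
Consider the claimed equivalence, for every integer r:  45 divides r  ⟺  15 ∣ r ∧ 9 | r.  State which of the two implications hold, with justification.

Both directions hold.

(←) Suppose 15 ∣ r and 9 ∣ r. Any common multiple of 15 and 9 is a multiple of their lcm; here lcm(15, 9) = 15·9/gcd(15, 9) = 135/3 = 45, so 45 ∣ r.

(→) If 45 ∣ r, write r = 45q. Since 45 = 3·15, r = 15·(3q), so 15 ∣ r; and since 45 = 5·9, r = 9·(5q), so 9 ∣ r.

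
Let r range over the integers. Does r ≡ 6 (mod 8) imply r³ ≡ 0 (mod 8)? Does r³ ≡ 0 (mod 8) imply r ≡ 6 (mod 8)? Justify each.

Not equivalent: only (⇒) holds.

[⇐] This fails: take r = 0. Then 0³ = 0 ≡ 0 (mod 8), yet 0 ≡ 0 (mod 8), not 6.

[⇒] Suppose r ≡ 6 (mod 8). Write r = 8j + 6. Then (8j + 6)³ = 512j³ + 1152j² + 864j + 216 = 8(64j³ + 144j² + 108j + 27) + 0, so r³ ≡ 0 (mod 8).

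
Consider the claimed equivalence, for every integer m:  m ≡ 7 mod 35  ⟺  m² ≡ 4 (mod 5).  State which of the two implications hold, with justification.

Only the forward direction holds.

Converse. This fails: take m = 2. Then 2² = 4 ≡ 4 (mod 5), yet 2 ≡ 2 (mod 35), not 7.

Forward direction. Suppose m ≡ 7 (mod 35). Then m² ≡ 7² = 49 (mod 35), and since 5 ∣ 35, also m² ≡ 4 (mod 5).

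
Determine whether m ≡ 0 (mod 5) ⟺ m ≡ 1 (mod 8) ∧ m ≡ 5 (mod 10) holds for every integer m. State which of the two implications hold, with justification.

Only the converse holds.

(⇒) This fails: m = 0 gives 0 ≡ 0 (mod 5) but 0 ≡ 0 (mod 8), so the conjunction on the right does not hold.

(⇐) Conversely, if m ≡ 1 (mod 8) and m ≡ 5 (mod 10), then by the Chinese remainder theorem m ≡ 25 (mod 40). Since 25 ≡ 0 (mod 5) and 5 ∣ 40, we get m ≡ 0 (mod 5).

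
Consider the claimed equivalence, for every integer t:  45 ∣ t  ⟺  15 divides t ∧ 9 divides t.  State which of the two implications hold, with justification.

[⇐] Suppose 15 ∣ t and 9 ∣ t. Any common multiple of 15 and 9 is a multiple of their lcm; here lcm(15, 9) = 15·9/gcd(15, 9) = 135/3 = 45, so 45 ∣ t.

[⇒] If 45 ∣ t, write t = 45q. Since 45 = 3·15, t = 15·(3q), so 15 ∣ t; and since 45 = 5·9, t = 9·(5q), so 9 ∣ t.

The biconditional holds.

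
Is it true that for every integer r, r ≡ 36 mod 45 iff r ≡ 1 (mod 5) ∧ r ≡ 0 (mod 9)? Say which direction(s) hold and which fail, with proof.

(→) Suppose r ≡ 36 (mod 45); write r = 45j + 36. Since 5 ∣ 45, reducing mod 5 gives r ≡ 36 ≡ 1 (mod 5); since 9 ∣ 45, reducing mod 9 gives r ≡ 36 ≡ 0 (mod 9).

(←) Conversely, if r ≡ 1 (mod 5) and r ≡ 0 (mod 9), then by the Chinese remainder theorem r ≡ 36 (mod 45). This is exactly r ≡ 36 (mod 45).

The biconditional holds.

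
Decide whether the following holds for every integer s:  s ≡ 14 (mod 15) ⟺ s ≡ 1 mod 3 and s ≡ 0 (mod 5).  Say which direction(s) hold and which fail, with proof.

(⇒) fails and (⇐) fails.

Forward direction. This fails: s = 14 gives 14 ≡ 14 (mod 15) but 14 ≡ 2 (mod 3), so the conjunction on the right does not hold.

Converse. This fails: s = 10 satisfies both congruences on the right (10 ≡ 1 mod 3 and 10 ≡ 0 mod 5) yet 10 ≡ 10 (mod 15), not 14.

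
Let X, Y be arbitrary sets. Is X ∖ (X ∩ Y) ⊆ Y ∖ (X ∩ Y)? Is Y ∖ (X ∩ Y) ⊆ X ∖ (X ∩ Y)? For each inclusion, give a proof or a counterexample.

Forward inclusion. This inclusion fails. Take X = {1}, Y = ∅; then 1 ∈ X ∖ (X ∩ Y) but 1 ∉ Y ∖ (X ∩ Y).

Reverse inclusion. This inclusion fails. Take X = ∅, Y = {1}; then 1 ∈ Y ∖ (X ∩ Y) but 1 ∉ X ∖ (X ∩ Y).

Neither inclusion holds.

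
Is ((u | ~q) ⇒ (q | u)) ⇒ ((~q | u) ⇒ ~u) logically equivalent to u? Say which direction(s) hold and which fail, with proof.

Neither implication holds.

Forward direction. This fails. Under u = F, q = F, the left side is true but the right side is false.

Converse. This fails. Under u = T, q = F, the left side is false but the right side is true.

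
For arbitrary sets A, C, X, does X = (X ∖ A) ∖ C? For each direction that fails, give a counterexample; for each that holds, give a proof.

The sets are not equal: only the reverse inclusion holds.

(⊆) This inclusion fails. Take A = {1}, C = ∅, X = {1}; then 1 ∈ X but 1 ∉ (X ∖ A) ∖ C.

(⊇) Let x ∈ (X ∖ A) ∖ C. Then x ∈ X and x ∉ A, C, from which x ∈ X.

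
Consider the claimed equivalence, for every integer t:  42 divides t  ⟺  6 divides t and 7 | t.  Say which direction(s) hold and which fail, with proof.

Equivalent; both directions hold.

(⇒) If 42 ∣ t, write t = 42q. Since 42 = 7·6, t = 6·(7q), so 6 ∣ t; and since 42 = 6·7, t = 7·(6q), so 7 ∣ t.

(⇐) Suppose 6 ∣ t and 7 ∣ t. Any common multiple of 6 and 7 is a multiple of their lcm; here gcd(6, 7) = 1, so lcm(6, 7) = 6·7 = 42, so 42 ∣ t.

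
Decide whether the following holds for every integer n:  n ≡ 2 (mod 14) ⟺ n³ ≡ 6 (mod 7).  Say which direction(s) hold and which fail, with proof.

(⇒) fails and (⇐) fails.

(→) This fails: take n = 2. Then 2 ≡ 2 (mod 14), but 2³ = 8 ≡ 1 (mod 7), not 6.

(←) This fails: take n = 3. Then 3³ = 27 ≡ 6 (mod 7), yet 3 ≡ 3 (mod 14), not 2.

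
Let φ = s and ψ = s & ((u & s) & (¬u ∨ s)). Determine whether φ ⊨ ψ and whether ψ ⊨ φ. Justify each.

Only the reverse direction holds.

[⇒] This fails. Under s = T, u = F, the left side is true but the right side is false.

[⇐] Assume the antecedent. If s is true, s reduces to true regardless of the other variables. If s is false, the antecedent cannot hold. Either way s holds.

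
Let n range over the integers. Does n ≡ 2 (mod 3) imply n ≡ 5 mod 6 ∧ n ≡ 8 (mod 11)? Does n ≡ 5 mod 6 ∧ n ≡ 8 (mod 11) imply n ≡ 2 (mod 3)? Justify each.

Not equivalent: only (⇐) holds.

Converse. If n ≡ 5 (mod 6) and n ≡ 8 (mod 11), then by the Chinese remainder theorem n ≡ 41 (mod 66). Since 41 ≡ 2 (mod 3) and 3 ∣ 66, we get n ≡ 2 (mod 3).

Forward direction. This fails: n = 2 gives 2 ≡ 2 (mod 3) but 2 ≡ 2 (mod 6), so the conjunction on the right does not hold.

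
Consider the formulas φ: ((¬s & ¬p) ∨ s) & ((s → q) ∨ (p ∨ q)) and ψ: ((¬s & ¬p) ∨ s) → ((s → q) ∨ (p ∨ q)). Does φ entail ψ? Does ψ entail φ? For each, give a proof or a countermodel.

Forward direction. Assume the antecedent. If q is true, the consequent reduces to true regardless of the other variables. If q is false, the antecedent forces (s = F, p = F, q = F) or (s = T, p = T, q = F), and the consequent holds there. Either way the consequent holds.

Converse. This fails. Under s = F, p = T, q = F, the left side is false but the right side is true.

Only the forward direction holds.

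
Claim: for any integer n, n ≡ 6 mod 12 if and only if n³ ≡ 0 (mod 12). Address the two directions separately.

Not equivalent: only (⇒) holds.

(⇒) Suppose n ≡ 6 mod 12. Write n = 12j + 6. Then (12j + 6)³ = 1728j³ + 2592j² + 1296j + 216 = 12(144j³ + 216j² + 108j + 18) + 0, so n³ ≡ 0 (mod 12).

(⇐) This fails: take n = 0. Then 0³ = 0 ≡ 0 (mod 12), yet 0 ≡ 0 (mod 12), not 6.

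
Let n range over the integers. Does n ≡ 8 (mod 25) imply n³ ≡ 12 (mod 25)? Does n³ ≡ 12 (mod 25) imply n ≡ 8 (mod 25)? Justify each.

Equivalent; both directions hold.

Converse. Suppose n³ ≡ 12 (mod 25). The only residue r in {0, …, 24} with r³ ≡ 12 (mod 25) is r = 8, so n ≡ 8 (mod 25).

Forward direction. Suppose n ≡ 8 (mod 25). Write n = 25j + 8. Then (25j + 8)³ = 15625j³ + 15000j² + 4800j + 512 = 25(625j³ + 600j² + 192j + 20) + 12, so n³ ≡ 12 (mod 25).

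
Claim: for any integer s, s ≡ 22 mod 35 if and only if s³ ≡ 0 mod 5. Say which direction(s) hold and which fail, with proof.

Neither implication holds.

[⇒] This fails: take s = 22. Then 22 ≡ 22 (mod 35), but 22³ = 10648 ≡ 3 (mod 5), not 0.

[⇐] This fails: take s = 0. Then 0³ = 0 ≡ 0 (mod 5), yet 0 ≡ 0 (mod 35), not 22.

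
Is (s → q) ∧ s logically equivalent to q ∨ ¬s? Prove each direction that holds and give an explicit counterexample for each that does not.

The forward direction holds; the converse fails.

(←) This fails. Under s = F, q = F, the left side is false but the right side is true.

(→) Assume the antecedent. If s is true, the antecedent forces (s = T, q = T), and q ∨ ¬s holds there. If s is false, the antecedent cannot hold. Either way q ∨ ¬s holds.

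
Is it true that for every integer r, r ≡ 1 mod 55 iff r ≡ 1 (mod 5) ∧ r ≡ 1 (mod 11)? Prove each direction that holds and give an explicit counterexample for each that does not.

The biconditional holds.

Forward direction. Suppose r ≡ 1 (mod 55); write r = 55j + 1. Since 5 ∣ 55, reducing mod 5 gives r ≡ 1 (mod 5); since 11 ∣ 55, reducing mod 11 gives r ≡ 1 (mod 11).

Converse. If r ≡ 1 (mod 5) and r ≡ 1 (mod 11), then by the Chinese remainder theorem r ≡ 1 (mod 55). This is exactly r ≡ 1 (mod 55).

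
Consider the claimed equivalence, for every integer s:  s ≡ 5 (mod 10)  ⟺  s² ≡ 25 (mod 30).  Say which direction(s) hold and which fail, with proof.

Only the converse holds.

Forward direction. This fails: take s = 15. Then 15 ≡ 5 (mod 10), but 15² = 225 ≡ 15 (mod 30), not 25.

Converse. The residues r modulo 30 with r² ≡ 25 (mod 30) are exactly {5, 25}, and each is ≡ 5 (mod 10).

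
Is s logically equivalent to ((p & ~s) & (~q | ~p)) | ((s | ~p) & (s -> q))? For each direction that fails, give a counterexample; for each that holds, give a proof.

Forward direction. This fails. Under q = F, p = F, s = T, the left side is true but the right side is false.

Converse. This fails. Under q = F, p = F, s = F, the left side is false but the right side is true.

Neither direction holds.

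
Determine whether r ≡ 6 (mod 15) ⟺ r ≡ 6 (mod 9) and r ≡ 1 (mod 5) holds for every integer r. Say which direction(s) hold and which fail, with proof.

Not equivalent: only (⇐) holds.

Forward direction. This fails: r = 36 gives 36 ≡ 6 (mod 15) but 36 ≡ 0 (mod 9), so the conjunction on the right does not hold.

Converse. If r ≡ 6 (mod 9) and r ≡ 1 (mod 5), then by the Chinese remainder theorem r ≡ 6 (mod 45). Since 6 ≡ 6 (mod 15) and 15 ∣ 45, we get r ≡ 6 (mod 15).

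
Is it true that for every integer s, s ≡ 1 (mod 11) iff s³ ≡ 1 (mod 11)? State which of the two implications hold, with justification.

Forward direction. Suppose s ≡ 1 (mod 11). Write s = 11j + 1. Then (11j + 1)³ = 1331j³ + 363j² + 33j + 1 = 11(121j³ + 33j² + 3j) + 1, so s³ ≡ 1 (mod 11).

Converse. Suppose s³ ≡ 1 (mod 11). The only residue r in {0, …, 10} with r³ ≡ 1 (mod 11) is r = 1, so s ≡ 1 (mod 11).

Both implications hold.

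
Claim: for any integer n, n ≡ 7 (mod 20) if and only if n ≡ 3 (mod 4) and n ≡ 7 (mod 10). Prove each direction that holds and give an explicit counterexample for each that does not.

Both directions hold; the statement is true.

(⇒) Suppose n ≡ 7 (mod 20); write n = 20j + 7. Since 4 ∣ 20, reducing mod 4 gives n ≡ 7 ≡ 3 (mod 4); since 10 ∣ 20, reducing mod 10 gives n ≡ 7 (mod 10).

(⇐) Conversely, if n ≡ 3 (mod 4) and n ≡ 7 (mod 10), then by the Chinese remainder theorem n ≡ 7 (mod 20). This is exactly n ≡ 7 (mod 20).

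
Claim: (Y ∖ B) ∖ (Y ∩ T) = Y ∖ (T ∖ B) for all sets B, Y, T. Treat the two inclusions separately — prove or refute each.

(⊆) Let x ∈ (Y ∖ B) ∖ (Y ∩ T). Then x ∈ Y and x ∉ B, T, from which x ∈ Y ∖ (T ∖ B).

(⊇) This inclusion fails. Take B = {1}, Y = {1}, T = ∅; then 1 ∈ Y ∖ (T ∖ B) but 1 ∉ (Y ∖ B) ∖ (Y ∩ T).

The sets are not equal: only the forward inclusion holds.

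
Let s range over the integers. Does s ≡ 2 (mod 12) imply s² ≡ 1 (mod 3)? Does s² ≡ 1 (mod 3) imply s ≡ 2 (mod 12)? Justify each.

Not equivalent: only (⇒) holds.

(⟸) This fails: take s = 1. Then 1² = 1 ≡ 1 (mod 3), yet 1 ≡ 1 (mod 12), not 2.

(⟹) Suppose s ≡ 2 (mod 12). Then s² ≡ 2² = 4 (mod 12), and since 3 ∣ 12, also s² ≡ 1 (mod 3).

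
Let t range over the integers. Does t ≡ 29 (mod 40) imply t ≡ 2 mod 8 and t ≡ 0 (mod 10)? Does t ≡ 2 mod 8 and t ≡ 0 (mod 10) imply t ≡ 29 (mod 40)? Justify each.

(→) This fails: t = 29 gives 29 ≡ 29 (mod 40) but 29 ≡ 5 (mod 8), so the conjunction on the right does not hold.

(←) This fails: t = 10 satisfies both congruences on the right (10 ≡ 2 mod 8 and 10 ≡ 0 mod 10) yet 10 ≡ 10 (mod 40), not 29.

(⇒) fails and (⇐) fails.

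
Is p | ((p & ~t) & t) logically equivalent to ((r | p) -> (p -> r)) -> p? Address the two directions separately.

Forward direction. Assume the antecedent. If p is true, ((r | p) -> (p -> r)) -> p reduces to true regardless of the other variables. If p is false, the antecedent cannot hold. Either way ((r | p) -> (p -> r)) -> p holds.

Converse. Assume the antecedent. If p is true, p | ((p & ~t) & t) reduces to true regardless of the other variables. If p is false, the antecedent cannot hold. Either way p | ((p & ~t) & t) holds.

The biconditional holds.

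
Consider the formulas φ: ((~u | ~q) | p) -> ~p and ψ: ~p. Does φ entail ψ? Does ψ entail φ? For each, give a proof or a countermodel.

The biconditional holds.

Forward direction. Assume the antecedent. If q is true, the antecedent forces (q = T, p = F, u = F) or (q = T, p = F, u = T), and ~p holds there. If q is false, the antecedent forces (q = F, p = F, u = F) or (q = F, p = F, u = T), and ~p holds there. Either way ~p holds.

Converse. Assume the antecedent. If q is true, the antecedent forces (q = T, p = F, u = F) or (q = T, p = F, u = T), and ((~u | ~q) | p) -> ~p holds there. If q is false, the antecedent forces (q = F, p = F, u = F) or (q = F, p = F, u = T), and ((~u | ~q) | p) -> ~p holds there. Either way ((~u | ~q) | p) -> ~p holds.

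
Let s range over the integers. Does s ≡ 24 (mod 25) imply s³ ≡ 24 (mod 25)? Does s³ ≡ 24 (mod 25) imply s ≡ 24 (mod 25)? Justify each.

(⇒) Suppose s ≡ 24 (mod 25). Write s = 25j + 24. Then (25j + 24)³ = 15625j³ + 45000j² + 43200j + 13824 = 25(625j³ + 1800j² + 1728j + 552) + 24, so s³ ≡ 24 (mod 25).

(⇐) Conversely, suppose s³ ≡ 24 (mod 25). The only residue r in {0, …, 24} with r³ ≡ 24 (mod 25) is r = 24, so s ≡ 24 (mod 25).

Both directions hold.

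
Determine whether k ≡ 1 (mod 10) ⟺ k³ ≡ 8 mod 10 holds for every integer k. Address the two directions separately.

[⇒] This fails: take k = 1. Then 1 ≡ 1 (mod 10), but 1³ = 1 ≡ 1 (mod 10), not 8.

[⇐] This fails: take k = 2. Then 2³ = 8 ≡ 8 (mod 10), yet 2 ≡ 2 (mod 10), not 1.

(⇒) fails and (⇐) fails.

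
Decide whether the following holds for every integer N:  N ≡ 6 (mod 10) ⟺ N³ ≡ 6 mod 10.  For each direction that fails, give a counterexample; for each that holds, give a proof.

Equivalent; both directions hold.

(←) For the converse, argue contrapositively. If N ≢ 6 (mod 10), then N is congruent to one of 0, 1, 2, 3, 4, 5, 7, 8, 9 modulo 10, and these give N³ ≡ 0, 1, 8, 7, 4, 5, 3, 2, 9 respectively — never 6.

(→) Suppose N ≡ 6 (mod 10). Write N = 10j + 6. Then (10j + 6)³ = 1000j³ + 1800j² + 1080j + 216 = 10(100j³ + 180j² + 108j + 21) + 6, so N³ ≡ 6 (mod 10).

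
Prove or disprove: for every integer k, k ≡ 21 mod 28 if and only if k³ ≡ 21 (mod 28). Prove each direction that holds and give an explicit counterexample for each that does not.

[⇒] Suppose k ≡ 21 mod 28. Write k = 28j + 21. Then (28j + 21)³ = 21952j³ + 49392j² + 37044j + 9261 = 28(784j³ + 1764j² + 1323j + 330) + 21, so k³ ≡ 21 (mod 28).

[⇐] Conversely, suppose k³ ≡ 21 (mod 28). The only residue r in {0, …, 27} with r³ ≡ 21 (mod 28) is r = 21, so k ≡ 21 (mod 28).

The biconditional holds.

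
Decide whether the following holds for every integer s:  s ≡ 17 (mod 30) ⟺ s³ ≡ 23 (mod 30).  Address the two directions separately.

(→) Suppose s ≡ 17 (mod 30). Write s = 30j + 17. Then (30j + 17)³ = 27000j³ + 45900j² + 26010j + 4913 = 30(900j³ + 1530j² + 867j + 163) + 23, so s³ ≡ 23 (mod 30).

(←) Conversely, suppose s³ ≡ 23 (mod 30). The only residue r in {0, …, 29} with r³ ≡ 23 (mod 30) is r = 17, so s ≡ 17 (mod 30).

Both directions hold.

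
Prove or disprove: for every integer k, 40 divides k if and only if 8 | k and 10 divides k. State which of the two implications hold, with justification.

Forward direction. If 40 ∣ k, write k = 40q. Since 40 = 5·8, k = 8·(5q), so 8 ∣ k; and since 40 = 4·10, k = 10·(4q), so 10 ∣ k.

Converse. Suppose 8 ∣ k and 10 ∣ k. Any common multiple of 8 and 10 is a multiple of their lcm; here lcm(8, 10) = 8·10/gcd(8, 10) = 80/2 = 40, so 40 ∣ k.

Equivalent; both directions hold.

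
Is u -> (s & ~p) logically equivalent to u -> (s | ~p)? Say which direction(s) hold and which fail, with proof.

[⇐] This fails. Under p = F, u = T, s = F, the left side is false but the right side is true.

[⇒] Assume the antecedent. If p is true, the antecedent forces (p = T, u = F, s = F) or (p = T, u = F, s = T), and u -> (s | ~p) holds there. If p is false, u -> (s | ~p) reduces to true regardless of the other variables. Either way u -> (s | ~p) holds.

(⇒) holds; (⇐) fails.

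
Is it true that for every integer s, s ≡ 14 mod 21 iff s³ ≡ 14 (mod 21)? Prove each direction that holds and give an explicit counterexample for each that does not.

Both implications hold.

(⇒) Suppose s ≡ 14 mod 21. Write s = 21j + 14. Then (21j + 14)³ = 9261j³ + 18522j² + 12348j + 2744 = 21(441j³ + 882j² + 588j + 130) + 14, so s³ ≡ 14 (mod 21).

(⇐) Conversely, suppose s³ ≡ 14 (mod 21). The only residue r in {0, …, 20} with r³ ≡ 14 (mod 21) is r = 14, so s ≡ 14 (mod 21).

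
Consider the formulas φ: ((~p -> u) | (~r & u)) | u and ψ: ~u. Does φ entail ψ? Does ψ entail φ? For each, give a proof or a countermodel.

Both directions fail.

(⟹) This fails. Under p = F, u = T, r = F, the left side is true but the right side is false.

(⟸) This fails. Under p = F, u = F, r = F, the left side is false but the right side is true.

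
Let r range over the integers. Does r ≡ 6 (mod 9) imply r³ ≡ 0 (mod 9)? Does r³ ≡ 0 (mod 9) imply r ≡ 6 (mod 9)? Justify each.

The forward direction holds; the converse fails.

(⟹) Suppose r ≡ 6 (mod 9). Write r = 9j + 6. Then (9j + 6)³ = 729j³ + 1458j² + 972j + 216 = 9(81j³ + 162j² + 108j + 24) + 0, so r³ ≡ 0 (mod 9).

(⟸) This fails: take r = 0. Then 0³ = 0 ≡ 0 (mod 9), yet 0 ≡ 0 (mod 9), not 6.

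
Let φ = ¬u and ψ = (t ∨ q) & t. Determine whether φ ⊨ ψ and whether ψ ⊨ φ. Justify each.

Forward direction. This fails. Under t = F, u = F, q = F, the left side is true but the right side is false.

Converse. This fails. Under t = T, u = T, q = F, the left side is false but the right side is true.

Neither implication holds.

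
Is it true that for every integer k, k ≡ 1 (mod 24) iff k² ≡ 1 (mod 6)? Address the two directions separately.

[⇐] This fails: take k = 5. Then 5² = 25 ≡ 1 (mod 6), yet 5 ≡ 5 (mod 24), not 1.

[⇒] Suppose k ≡ 1 (mod 24). Then k² ≡ 1² = 1 (mod 24), and since 6 ∣ 24, also k² ≡ 1 (mod 6).

The forward direction holds; the converse fails.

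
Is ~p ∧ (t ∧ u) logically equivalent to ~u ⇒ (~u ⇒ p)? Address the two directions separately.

Forward direction. Assume the antecedent. If p is true, the antecedent cannot hold. If p is false, the antecedent forces (p = F, u = T, t = T), and ~u ⇒ (~u ⇒ p) holds there. Either way ~u ⇒ (~u ⇒ p) holds.

Converse. This fails. Under p = T, u = F, t = F, the left side is false but the right side is true.

Only the forward implication holds.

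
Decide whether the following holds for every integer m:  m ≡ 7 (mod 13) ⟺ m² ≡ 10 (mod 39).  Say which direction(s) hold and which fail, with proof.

(⟹) This fails: take m = 33. Then 33 ≡ 7 (mod 13), but 33² = 1089 ≡ 36 (mod 39), not 10.

(⟸) This fails: take m = 19. Then 19² = 361 ≡ 10 (mod 39), yet 19 ≡ 6 (mod 13), not 7.

Both directions fail.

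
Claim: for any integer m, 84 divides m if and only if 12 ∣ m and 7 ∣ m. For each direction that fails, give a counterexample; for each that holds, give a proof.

(⇒) If 84 ∣ m, write m = 84q. Since 84 = 7·12, m = 12·(7q), so 12 ∣ m; and since 84 = 12·7, m = 7·(12q), so 7 ∣ m.

(⇐) Suppose 12 ∣ m and 7 ∣ m. Any common multiple of 12 and 7 is a multiple of their lcm; here gcd(12, 7) = 1, so lcm(12, 7) = 12·7 = 84, so 84 ∣ m.

Both directions hold.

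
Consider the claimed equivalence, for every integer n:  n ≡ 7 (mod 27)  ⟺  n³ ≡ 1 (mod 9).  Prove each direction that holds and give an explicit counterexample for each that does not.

Forward direction. Suppose n ≡ 7 (mod 27). Then n³ ≡ 7³ = 343 (mod 27), and since 9 ∣ 27, also n³ ≡ 1 (mod 9).

Converse. This fails: take n = 1. Then 1³ = 1 ≡ 1 (mod 9), yet 1 ≡ 1 (mod 27), not 7.

The forward direction holds; the converse fails.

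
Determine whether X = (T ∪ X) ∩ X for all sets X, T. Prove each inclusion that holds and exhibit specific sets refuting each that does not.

(⊆) Let x ∈ X. Then either x ∈ X and x ∉ T; or x ∈ X ∩ T. In each case x ∈ (T ∪ X) ∩ X, so X ⊆ (T ∪ X) ∩ X.

(⊇) Let x ∈ (T ∪ X) ∩ X. Then either x ∈ X and x ∉ T; or x ∈ X ∩ T. In each case x ∈ X, so (T ∪ X) ∩ X ⊆ X.

Both inclusions hold; the sets are equal.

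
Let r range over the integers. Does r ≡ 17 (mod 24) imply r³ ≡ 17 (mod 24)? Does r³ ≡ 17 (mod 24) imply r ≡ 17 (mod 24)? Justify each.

(→) Suppose r ≡ 17 (mod 24). Write r = 24j + 17. Then (24j + 17)³ = 13824j³ + 29376j² + 20808j + 4913 = 24(576j³ + 1224j² + 867j + 204) + 17, so r³ ≡ 17 (mod 24).

(←) Conversely, suppose r³ ≡ 17 (mod 24). The only residue r in {0, …, 23} with r³ ≡ 17 (mod 24) is r = 17, so r ≡ 17 (mod 24).

Equivalent; both directions hold.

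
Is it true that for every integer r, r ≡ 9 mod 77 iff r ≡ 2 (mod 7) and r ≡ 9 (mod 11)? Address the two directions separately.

The biconditional holds.

(⇒) Suppose r ≡ 9 (mod 77); write r = 77j + 9. Since 7 ∣ 77, reducing mod 7 gives r ≡ 9 ≡ 2 (mod 7); since 11 ∣ 77, reducing mod 11 gives r ≡ 9 (mod 11).

(⇐) Conversely, if r ≡ 2 (mod 7) and r ≡ 9 (mod 11), then by the Chinese remainder theorem r ≡ 9 (mod 77). This is exactly r ≡ 9 (mod 77).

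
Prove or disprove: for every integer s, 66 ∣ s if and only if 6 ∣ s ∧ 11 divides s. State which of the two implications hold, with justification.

Equivalent; both directions hold.

[⇒] If 66 ∣ s, write s = 66q. Since 66 = 11·6, s = 6·(11q), so 6 ∣ s; and since 66 = 6·11, s = 11·(6q), so 11 ∣ s.

[⇐] Suppose 6 ∣ s and 11 ∣ s. Any common multiple of 6 and 11 is a multiple of their lcm; here gcd(6, 11) = 1, so lcm(6, 11) = 6·11 = 66, so 66 ∣ s.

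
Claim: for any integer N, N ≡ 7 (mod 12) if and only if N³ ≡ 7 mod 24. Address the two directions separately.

Not equivalent: only (⇐) holds.

Forward direction. This fails: take N = 19. Then 19 ≡ 7 (mod 12), but 19³ = 6859 ≡ 19 (mod 24), not 7.

Converse. The residues r modulo 24 with r³ ≡ 7 (mod 24) are exactly {7}, and each is ≡ 7 (mod 12).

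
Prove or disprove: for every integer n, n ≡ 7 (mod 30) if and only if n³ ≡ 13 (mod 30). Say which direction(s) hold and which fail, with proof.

[⇒] Suppose n ≡ 7 (mod 30). Write n = 30j + 7. Then (30j + 7)³ = 27000j³ + 18900j² + 4410j + 343 = 30(900j³ + 630j² + 147j + 11) + 13, so n³ ≡ 13 (mod 30).

[⇐] Conversely, suppose n³ ≡ 13 (mod 30). The only residue r in {0, …, 29} with r³ ≡ 13 (mod 30) is r = 7, so n ≡ 7 (mod 30).

Both directions hold; the statement is true.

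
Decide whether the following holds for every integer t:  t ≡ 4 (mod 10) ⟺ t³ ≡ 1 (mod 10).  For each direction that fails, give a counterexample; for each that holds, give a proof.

Neither direction holds.

Forward direction. This fails: take t = 4. Then 4 ≡ 4 (mod 10), but 4³ = 64 ≡ 4 (mod 10), not 1.

Converse. This fails: take t = 1. Then 1³ = 1 ≡ 1 (mod 10), yet 1 ≡ 1 (mod 10), not 4.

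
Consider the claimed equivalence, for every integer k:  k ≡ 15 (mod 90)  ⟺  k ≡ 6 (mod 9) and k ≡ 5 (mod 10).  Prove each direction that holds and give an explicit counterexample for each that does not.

The biconditional holds.

[⇒] Suppose k ≡ 15 (mod 90); write k = 90j + 15. Since 9 ∣ 90, reducing mod 9 gives k ≡ 15 ≡ 6 (mod 9); since 10 ∣ 90, reducing mod 10 gives k ≡ 15 ≡ 5 (mod 10).

[⇐] Conversely, if k ≡ 6 (mod 9) and k ≡ 5 (mod 10), then by the Chinese remainder theorem k ≡ 15 (mod 90). This is exactly k ≡ 15 (mod 90).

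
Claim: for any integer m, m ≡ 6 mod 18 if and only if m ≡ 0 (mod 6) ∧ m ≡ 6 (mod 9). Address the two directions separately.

Both directions hold.

(⇐) If m ≡ 0 (mod 6) and m ≡ 6 (mod 9), then by the Chinese remainder theorem m ≡ 6 (mod 18). This is exactly m ≡ 6 (mod 18).

(⇒) Suppose m ≡ 6 (mod 18); write m = 18j + 6. Since 6 ∣ 18, reducing mod 6 gives m ≡ 6 ≡ 0 (mod 6); since 9 ∣ 18, reducing mod 9 gives m ≡ 6 (mod 9).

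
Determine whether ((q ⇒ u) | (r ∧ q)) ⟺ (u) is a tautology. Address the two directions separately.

Not equivalent: only (⇐) holds.

[⇒] This fails. Under q = F, u = F, r = F, the left side is true but the right side is false.

[⇐] Assume the antecedent. If q is true, the antecedent forces (q = T, u = T, r = F) or (q = T, u = T, r = T), and (q ⇒ u) | (r ∧ q) holds there. If q is false, (q ⇒ u) | (r ∧ q) reduces to true regardless of the other variables. Either way (q ⇒ u) | (r ∧ q) holds.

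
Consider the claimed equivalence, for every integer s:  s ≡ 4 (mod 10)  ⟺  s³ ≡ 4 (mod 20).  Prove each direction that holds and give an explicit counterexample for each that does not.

Equivalent; both directions hold.

(→) Suppose s ≡ 4 (mod 10). Working modulo 20, s ∈ {4, 14}; for each such r, r³ ≡ 4 (mod 20).

(←) Conversely, the residues r modulo 20 with r³ ≡ 4 (mod 20) are exactly {4, 14}, and each is ≡ 4 (mod 10).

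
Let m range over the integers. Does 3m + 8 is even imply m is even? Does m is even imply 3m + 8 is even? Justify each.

The biconditional holds.

(←) Suppose m is even; write m = 2j. Then 3m + 8 = 3·(2j) + 8 = 2·3j + 8, which is even.

(→) Suppose 3m + 8 is even. Since 3 is odd, 3m and m have the same parity, so 3m + 8 ≡ m + 8 (mod 2). As 8 is even, 3m + 8 is even exactly when m is even. Thus m is even.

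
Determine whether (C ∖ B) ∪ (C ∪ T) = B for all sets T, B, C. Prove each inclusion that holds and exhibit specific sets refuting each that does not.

Neither inclusion holds.

(⊆) This inclusion fails. Take T = {1}, B = ∅, C = ∅; then 1 ∈ (C ∖ B) ∪ (C ∪ T) but 1 ∉ B.

(⊇) This inclusion fails. Take T = ∅, B = {1}, C = ∅; then 1 ∈ B but 1 ∉ (C ∖ B) ∪ (C ∪ T).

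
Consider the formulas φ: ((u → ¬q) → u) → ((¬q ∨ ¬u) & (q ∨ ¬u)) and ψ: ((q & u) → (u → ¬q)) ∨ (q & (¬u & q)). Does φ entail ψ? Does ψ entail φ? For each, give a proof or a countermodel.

(⟹) Assume the antecedent. If u is true, the antecedent cannot hold. If u is false, the consequent reduces to true regardless of the other variables. Either way the consequent holds.

(⟸) This fails. Under u = T, q = F, the left side is false but the right side is true.

(⇒) holds; (⇐) fails.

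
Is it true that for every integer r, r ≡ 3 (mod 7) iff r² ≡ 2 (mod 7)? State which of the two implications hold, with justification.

(⇒) Suppose r ≡ 3 (mod 7). Write r = 7j + 3. Then (7j + 3)² = 49j² + 42j + 9 = 7(7j² + 6j + 1) + 2, so r² ≡ 2 (mod 7).

(⇐) This fails: take r = 4. Then 4² = 16 ≡ 2 (mod 7), yet 4 ≡ 4 (mod 7), not 3.

The forward direction holds; the converse fails.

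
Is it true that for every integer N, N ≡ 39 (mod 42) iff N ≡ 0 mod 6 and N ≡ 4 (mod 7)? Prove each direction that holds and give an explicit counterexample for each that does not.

Forward direction. This fails: N = 39 gives 39 ≡ 39 (mod 42) but 39 ≡ 3 (mod 6), so the conjunction on the right does not hold.

Converse. This fails: N = 18 satisfies both congruences on the right (18 ≡ 0 mod 6 and 18 ≡ 4 mod 7) yet 18 ≡ 18 (mod 42), not 39.

(⇒) fails and (⇐) fails.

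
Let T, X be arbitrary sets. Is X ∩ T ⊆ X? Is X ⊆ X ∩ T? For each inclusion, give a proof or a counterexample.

(⊆) Let x ∈ X ∩ T. Then x ∈ T ∩ X, from which x ∈ X.

(⊇) This inclusion fails. Take T = ∅, X = {1}; then 1 ∈ X but 1 ∉ X ∩ T.

(⊆) holds; (⊇) fails.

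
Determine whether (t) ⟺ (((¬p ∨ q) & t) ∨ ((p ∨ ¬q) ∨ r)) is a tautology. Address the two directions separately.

(→) Assume the antecedent. If t is true, the consequent reduces to true regardless of the other variables. If t is false, the antecedent cannot hold. Either way the consequent holds.

(←) This fails. Under p = F, r = F, t = F, q = F, the left side is false but the right side is true.

Not equivalent: only (⇒) holds.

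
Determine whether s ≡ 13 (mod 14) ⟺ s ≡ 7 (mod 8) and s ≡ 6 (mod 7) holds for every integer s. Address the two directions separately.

(⟸) If s ≡ 7 (mod 8) and s ≡ 6 (mod 7), then by the Chinese remainder theorem s ≡ 55 (mod 56). Since 55 ≡ 13 (mod 14) and 14 ∣ 56, we get s ≡ 13 (mod 14).

(⟹) This fails: s = 41 gives 41 ≡ 13 (mod 14) but 41 ≡ 1 (mod 8), so the conjunction on the right does not hold.

Only the reverse direction holds.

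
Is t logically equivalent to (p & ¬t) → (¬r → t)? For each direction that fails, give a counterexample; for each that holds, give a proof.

(→) Assume the antecedent. If p is true, the antecedent forces (p = T, t = T, r = F) or (p = T, t = T, r = T), and (p & ¬t) → (¬r → t) holds there. If p is false, (p & ¬t) → (¬r → t) reduces to true regardless of the other variables. Either way (p & ¬t) → (¬r → t) holds.

(←) This fails. Under p = F, t = F, r = F, the left side is false but the right side is true.

Not equivalent: only (⇒) holds.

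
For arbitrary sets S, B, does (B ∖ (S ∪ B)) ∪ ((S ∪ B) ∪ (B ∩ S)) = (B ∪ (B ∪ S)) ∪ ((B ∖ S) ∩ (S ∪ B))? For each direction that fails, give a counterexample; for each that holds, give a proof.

(⟸) Let x ∈ (B ∪ (B ∪ S)) ∪ ((B ∖ S) ∩ (S ∪ B)). Then either x ∈ S and x ∉ B; or x ∈ B and x ∉ S; or x ∈ S ∩ B. In each case x ∈ (B ∖ (S ∪ B)) ∪ ((S ∪ B) ∪ (B ∩ S)), so (B ∪ (B ∪ S)) ∪ ((B ∖ S) ∩ (S ∪ B)) ⊆ (B ∖ (S ∪ B)) ∪ ((S ∪ B) ∪ (B ∩ S)).

(⟹) Let x ∈ (B ∖ (S ∪ B)) ∪ ((S ∪ B) ∪ (B ∩ S)). Then either x ∈ S and x ∉ B; or x ∈ B and x ∉ S; or x ∈ S ∩ B. In each case x ∈ (B ∪ (B ∪ S)) ∪ ((B ∖ S) ∩ (S ∪ B)), so (B ∖ (S ∪ B)) ∪ ((S ∪ B) ∪ (B ∩ S)) ⊆ (B ∪ (B ∪ S)) ∪ ((B ∖ S) ∩ (S ∪ B)).

Both inclusions hold; the sets are equal.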